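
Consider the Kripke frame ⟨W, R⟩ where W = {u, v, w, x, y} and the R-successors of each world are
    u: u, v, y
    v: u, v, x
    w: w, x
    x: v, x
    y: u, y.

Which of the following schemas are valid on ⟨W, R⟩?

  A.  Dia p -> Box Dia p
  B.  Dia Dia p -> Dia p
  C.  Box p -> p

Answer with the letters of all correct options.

C

R is reflexive: each world relates to itself.
R is not transitive: u R v and v R x but not u R x.
R is not euclidean: u R v and u R y but not v R y.
(A) Dia p -> Box Dia p (axiom 5) characterises the euclidean frames. R is not euclidean — not valid.
(B) Dia Dia p -> Dia p (the dual of axiom 4) characterises the transitive frames. R is not transitive — not valid.
(C) Box p -> p is axiom T; it is valid on a frame exactly when R is reflexive. R is reflexive, so valid.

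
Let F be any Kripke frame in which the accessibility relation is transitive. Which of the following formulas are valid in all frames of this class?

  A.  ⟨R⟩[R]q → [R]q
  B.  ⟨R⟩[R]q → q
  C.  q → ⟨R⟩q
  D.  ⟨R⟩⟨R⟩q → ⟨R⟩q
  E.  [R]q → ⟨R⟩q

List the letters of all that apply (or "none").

(A) ⟨R⟩[R]q → [R]q (the dual of axiom 5) characterises the euclidean frames. Such an R need not be euclidean — not valid.
(B) ⟨R⟩[R]q → q (the dual of axiom B) characterises the symmetric frames. Such an R need not be symmetric — not valid.
(C) q → ⟨R⟩q is the dual of axiom T; it is valid on a frame exactly when R is reflexive. Such an R need not be reflexive, so not valid.
(D) ⟨R⟩⟨R⟩q → ⟨R⟩q (the dual of axiom 4) characterises the transitive frames. Every such R is transitive — valid.
(E) [R]q → ⟨R⟩q is axiom D; it is valid on a frame exactly when R is serial. Such an R need not be serial, so not valid.

D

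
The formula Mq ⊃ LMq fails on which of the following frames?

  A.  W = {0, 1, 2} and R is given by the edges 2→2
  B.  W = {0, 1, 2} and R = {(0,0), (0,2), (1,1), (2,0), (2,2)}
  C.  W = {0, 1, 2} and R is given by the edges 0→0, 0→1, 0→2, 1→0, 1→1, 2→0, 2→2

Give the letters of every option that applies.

The schema Mq ⊃ LMq is axiom 5; it is valid on a frame iff R is euclidean.
(A) R is euclidean (any two R-successors of the same world are R-related), so the schema is valid here.
(B) R is euclidean (any two R-successors of the same world are R-related), so the schema is valid here.
(C) R is not euclidean (0 R 1 and 0 R 2 but not 1 R 2), so the schema fails here.

C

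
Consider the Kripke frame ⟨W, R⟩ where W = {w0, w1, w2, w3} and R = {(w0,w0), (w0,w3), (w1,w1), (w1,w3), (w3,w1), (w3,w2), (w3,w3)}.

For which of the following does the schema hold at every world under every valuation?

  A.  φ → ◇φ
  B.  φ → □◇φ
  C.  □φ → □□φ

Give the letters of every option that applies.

none

R is not reflexive: not w2 R w2.
R is not symmetric: w0 R w3 but not w3 R w0.
R is not transitive: w0 R w3 and w3 R w1 but not w0 R w1.
(A) φ → ◇φ (the dual of axiom T) characterises the reflexive frames. R is not reflexive — not valid.
(B) φ → □◇φ is axiom B; it is valid on a frame exactly when R is symmetric. R is not symmetric, so not valid.
(C) axiom 4: valid iff R is transitive. R is not transitive — not valid.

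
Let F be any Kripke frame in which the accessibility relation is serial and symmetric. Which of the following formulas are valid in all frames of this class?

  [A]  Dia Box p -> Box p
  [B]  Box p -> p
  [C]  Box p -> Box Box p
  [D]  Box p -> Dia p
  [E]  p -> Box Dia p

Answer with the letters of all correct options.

(A) the dual of axiom 5: valid iff R is euclidean. Such an R need not be euclidean — not valid.
(B) axiom T: valid iff R is reflexive. Such an R need not be reflexive — not valid.
(C) Box p -> Box Box p (axiom 4) characterises the transitive frames. Such an R need not be transitive — not valid.
(D) Box p -> Dia p (axiom D) characterises the serial frames. Every such R is serial — valid.
(E) axiom B: valid iff R is symmetric. Every such R is symmetric — valid.

D, E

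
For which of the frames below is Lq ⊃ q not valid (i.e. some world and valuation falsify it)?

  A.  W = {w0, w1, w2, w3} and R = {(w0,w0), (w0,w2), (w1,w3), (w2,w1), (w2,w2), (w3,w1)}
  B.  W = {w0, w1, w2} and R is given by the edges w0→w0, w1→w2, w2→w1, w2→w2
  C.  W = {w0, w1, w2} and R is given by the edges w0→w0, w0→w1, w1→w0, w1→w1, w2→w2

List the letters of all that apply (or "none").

A, B

The schema Lq ⊃ q is axiom T; it is valid on a frame iff R is reflexive.
(A) R is not reflexive (not w1 R w1), so the schema fails here.
(B) R is not reflexive (not w1 R w1), so the schema fails here.
(C) R is reflexive (each world relates to itself), so the schema is valid here.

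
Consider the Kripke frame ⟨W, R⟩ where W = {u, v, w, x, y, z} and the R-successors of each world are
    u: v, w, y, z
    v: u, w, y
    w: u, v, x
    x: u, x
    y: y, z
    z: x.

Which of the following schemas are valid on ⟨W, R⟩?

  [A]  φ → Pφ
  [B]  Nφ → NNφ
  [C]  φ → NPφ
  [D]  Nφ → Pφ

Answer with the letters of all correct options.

R is not reflexive: not u R u.
R is not symmetric: u R y but not y R u.
R is not transitive: u R v and v R u but not u R u.
R is serial: every world has an R-successor.
(A) the dual of axiom T: valid iff R is reflexive. R is not reflexive — not valid.
(B) Nφ → NNφ is axiom 4; it is valid on a frame exactly when R is transitive. R is not transitive, so not valid.
(C) axiom B: valid iff R is symmetric. R is not symmetric — not valid.
(D) Nφ → Pφ is axiom D; it is valid on a frame exactly when R is serial. R is serial, so valid.

D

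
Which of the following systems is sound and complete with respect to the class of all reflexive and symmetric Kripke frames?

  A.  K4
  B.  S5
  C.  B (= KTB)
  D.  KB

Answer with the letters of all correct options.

(A) K4 is determined by the class of transitive frames.
(B) S5 is determined by the class of reflexive, symmetric, and transitive frames.
(C) B (= KTB) is determined by exactly this class.
(D) KB is determined by the class of symmetric frames.

C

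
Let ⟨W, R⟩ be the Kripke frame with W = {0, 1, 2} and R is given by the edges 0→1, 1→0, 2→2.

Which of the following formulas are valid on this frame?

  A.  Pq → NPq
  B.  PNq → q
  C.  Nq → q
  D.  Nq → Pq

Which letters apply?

R is not reflexive: not 0 R 0.
R is symmetric: every R-edge is matched by its reverse.
R is not euclidean: 0 R 1 and 0 R 1 but not 1 R 1.
R is serial: every world has an R-successor.
(A) Pq → NPq (axiom 5) characterises the euclidean frames. R is not euclidean — not valid.
(B) PNq → q is the dual of axiom B, which corresponds to symmetry. R is symmetric — valid.
(C) axiom T: valid iff R is reflexive. R is not reflexive — not valid.
(D) Nq → Pq is axiom D, which corresponds to seriality. R is serial — valid.

B, D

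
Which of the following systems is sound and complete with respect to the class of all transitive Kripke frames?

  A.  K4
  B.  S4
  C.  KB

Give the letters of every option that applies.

(A) K4 is determined by exactly this class.
(B) S4 is determined by the class of reflexive and transitive frames.
(C) KB is determined by the class of symmetric frames.

A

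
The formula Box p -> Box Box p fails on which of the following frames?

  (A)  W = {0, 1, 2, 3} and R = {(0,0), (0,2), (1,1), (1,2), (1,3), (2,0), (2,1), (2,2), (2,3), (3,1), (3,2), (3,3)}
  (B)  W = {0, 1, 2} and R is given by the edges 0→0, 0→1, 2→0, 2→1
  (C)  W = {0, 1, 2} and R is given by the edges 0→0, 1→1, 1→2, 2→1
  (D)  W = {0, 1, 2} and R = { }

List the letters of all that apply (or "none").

A, C

The schema Box p -> Box Box p is axiom 4; it is valid on a frame iff R is transitive.
(A) R is not transitive (0 R 2 and 2 R 1 but not 0 R 1), so the schema fails here.
(B) R is transitive (R is closed under composition), so the schema is valid here.
(C) R is not transitive (2 R 1 and 1 R 2 but not 2 R 2), so the schema fails here.
(D) R is transitive (R is closed under composition), so the schema is valid here.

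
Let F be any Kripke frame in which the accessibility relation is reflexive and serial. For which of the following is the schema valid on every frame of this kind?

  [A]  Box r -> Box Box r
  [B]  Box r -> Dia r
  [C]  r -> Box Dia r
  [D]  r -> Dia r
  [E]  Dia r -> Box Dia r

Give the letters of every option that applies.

B, D

(A) Box r -> Box Box r (axiom 4) characterises the transitive frames. Such an R need not be transitive — not valid.
(B) Box r -> Dia r (axiom D) characterises the serial frames. Every such R is serial — valid.
(C) r -> Box Dia r is axiom B; it is valid on a frame exactly when R is symmetric. Such an R need not be symmetric, so not valid.
(D) r -> Dia r is the dual of axiom T; it is valid on a frame exactly when R is reflexive. Every such R is reflexive, so valid.
(E) Dia r -> Box Dia r (axiom 5) characterises the euclidean frames. Such an R need not be euclidean — not valid.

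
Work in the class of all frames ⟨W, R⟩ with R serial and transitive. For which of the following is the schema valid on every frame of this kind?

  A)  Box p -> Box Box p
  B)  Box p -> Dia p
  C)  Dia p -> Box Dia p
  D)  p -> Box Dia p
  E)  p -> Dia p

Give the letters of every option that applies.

A, B

(A) Box p -> Box Box p is axiom 4; it is valid on a frame exactly when R is transitive. Every such R is transitive, so valid.
(B) axiom D: valid iff R is serial. Every such R is serial — valid.
(C) Dia p -> Box Dia p is axiom 5, which corresponds to the euclidean property. Such an R need not be euclidean — not valid.
(D) axiom B: valid iff R is symmetric. Such an R need not be symmetric — not valid.
(E) p -> Dia p is the dual of axiom T; it is valid on a frame exactly when R is reflexive. Such an R need not be reflexive, so not valid.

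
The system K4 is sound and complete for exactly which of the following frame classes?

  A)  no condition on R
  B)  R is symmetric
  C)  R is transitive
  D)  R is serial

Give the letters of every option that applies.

(A) this class determines K, not K4.
(B) this class determines KB, not K4.
(C) K4 is sound and complete for exactly this class.
(D) this class determines D, not K4.

C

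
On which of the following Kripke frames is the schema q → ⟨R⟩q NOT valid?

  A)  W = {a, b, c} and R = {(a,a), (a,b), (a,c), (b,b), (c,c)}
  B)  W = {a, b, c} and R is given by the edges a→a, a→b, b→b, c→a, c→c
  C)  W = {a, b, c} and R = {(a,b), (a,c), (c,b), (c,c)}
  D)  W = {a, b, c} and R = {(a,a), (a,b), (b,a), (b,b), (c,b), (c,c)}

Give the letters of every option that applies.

The schema q → ⟨R⟩q is the dual of axiom T; it is valid on a frame iff R is reflexive.
(A) R is reflexive (each world relates to itself), so the schema is valid here.
(B) R is reflexive (each world relates to itself), so the schema is valid here.
(C) R is not reflexive (not a R a), so the schema fails here.
(D) R is reflexive (each world relates to itself), so the schema is valid here.

C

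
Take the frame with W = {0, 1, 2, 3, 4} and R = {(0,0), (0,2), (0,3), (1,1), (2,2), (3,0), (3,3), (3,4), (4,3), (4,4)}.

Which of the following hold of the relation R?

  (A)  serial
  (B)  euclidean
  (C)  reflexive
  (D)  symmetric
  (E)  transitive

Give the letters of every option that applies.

A, C

(A) serial: every world has an R-successor.
(B) not euclidean: 0 R 2 and 0 R 0 but not 2 R 0.
(C) reflexive: each world relates to itself.
(D) not symmetric: 0 R 2 but not 2 R 0.
(E) not transitive: 0 R 3 and 3 R 4 but not 0 R 4.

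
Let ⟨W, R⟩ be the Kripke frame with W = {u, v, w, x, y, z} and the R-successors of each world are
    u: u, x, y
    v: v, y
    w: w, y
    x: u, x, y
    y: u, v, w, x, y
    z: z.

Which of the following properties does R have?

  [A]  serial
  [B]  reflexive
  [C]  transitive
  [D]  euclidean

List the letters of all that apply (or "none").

(A) serial: every world has an R-successor.
(B) reflexive: each world relates to itself.
(C) not transitive: u R y and y R v but not u R v.
(D) not euclidean: y R u and y R v but not u R v.

A, B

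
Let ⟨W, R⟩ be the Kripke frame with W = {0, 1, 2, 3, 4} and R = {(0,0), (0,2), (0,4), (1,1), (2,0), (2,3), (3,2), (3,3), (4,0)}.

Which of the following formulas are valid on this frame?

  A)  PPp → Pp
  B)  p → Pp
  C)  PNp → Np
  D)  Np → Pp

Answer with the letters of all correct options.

R is not reflexive: not 2 R 2.
R is not transitive: 0 R 2 and 2 R 3 but not 0 R 3.
R is not euclidean: 0 R 2 and 0 R 4 but not 2 R 4.
R is serial: every world has an R-successor.
(A) PPp → Pp is the dual of axiom 4; it is valid on a frame exactly when R is transitive. R is not transitive, so not valid.
(B) p → Pp is the dual of axiom T; it is valid on a frame exactly when R is reflexive. R is not reflexive, so not valid.
(C) PNp → Np is the dual of axiom 5, which corresponds to the euclidean property. R is not euclidean — not valid.
(D) axiom D: valid iff R is serial. R is serial — valid.

D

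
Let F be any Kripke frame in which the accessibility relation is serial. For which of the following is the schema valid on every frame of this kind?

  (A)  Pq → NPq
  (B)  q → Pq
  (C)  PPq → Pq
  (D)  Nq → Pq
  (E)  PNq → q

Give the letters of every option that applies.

(A) Pq → NPq (axiom 5) characterises the euclidean frames. Such an R need not be euclidean — not valid.
(B) the dual of axiom T: valid iff R is reflexive. Such an R need not be reflexive — not valid.
(C) PPq → Pq is the dual of axiom 4; it is valid on a frame exactly when R is transitive. Such an R need not be transitive, so not valid.
(D) Nq → Pq (axiom D) characterises the serial frames. Every such R is serial — valid.
(E) PNq → q is the dual of axiom B, which corresponds to symmetry. Such an R need not be symmetric — not valid.

D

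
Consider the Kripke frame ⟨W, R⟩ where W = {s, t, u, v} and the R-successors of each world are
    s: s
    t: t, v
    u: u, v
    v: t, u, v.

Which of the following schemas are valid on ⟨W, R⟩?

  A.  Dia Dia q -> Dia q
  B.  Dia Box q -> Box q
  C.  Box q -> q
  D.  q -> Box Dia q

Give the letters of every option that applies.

C, D

R is reflexive: each world relates to itself.
R is symmetric: every R-edge is matched by its reverse.
R is not transitive: t R v and v R u but not t R u.
R is not euclidean: v R t and v R u but not t R u.
(A) Dia Dia q -> Dia q is the dual of axiom 4, which corresponds to transitivity. R is not transitive — not valid.
(B) Dia Box q -> Box q is the dual of axiom 5, which corresponds to the euclidean property. R is not euclidean — not valid.
(C) Box q -> q is axiom T; it is valid on a frame exactly when R is reflexive. R is reflexive, so valid.
(D) axiom B: valid iff R is symmetric. R is symmetric — valid.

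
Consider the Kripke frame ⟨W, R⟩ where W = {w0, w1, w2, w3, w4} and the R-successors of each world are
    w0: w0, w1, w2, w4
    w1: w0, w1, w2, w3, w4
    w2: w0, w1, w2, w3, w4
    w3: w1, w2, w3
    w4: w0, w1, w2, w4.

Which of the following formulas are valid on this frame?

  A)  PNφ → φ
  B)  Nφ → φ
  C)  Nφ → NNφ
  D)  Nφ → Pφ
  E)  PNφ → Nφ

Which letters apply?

A, B, D

R is reflexive: each world relates to itself.
R is symmetric: every R-edge is matched by its reverse.
R is not transitive: w0 R w1 and w1 R w3 but not w0 R w3.
R is not euclidean: w1 R w0 and w1 R w3 but not w0 R w3.
R is serial: every world has an R-successor.
(A) the dual of axiom B: valid iff R is symmetric. R is symmetric — valid.
(B) Nφ → φ (axiom T) characterises the reflexive frames. R is reflexive — valid.
(C) Nφ → NNφ is axiom 4; it is valid on a frame exactly when R is transitive. R is not transitive, so not valid.
(D) Nφ → Pφ (axiom D) characterises the serial frames. R is serial — valid.
(E) PNφ → Nφ (the dual of axiom 5) characterises the euclidean frames. R is not euclidean — not valid.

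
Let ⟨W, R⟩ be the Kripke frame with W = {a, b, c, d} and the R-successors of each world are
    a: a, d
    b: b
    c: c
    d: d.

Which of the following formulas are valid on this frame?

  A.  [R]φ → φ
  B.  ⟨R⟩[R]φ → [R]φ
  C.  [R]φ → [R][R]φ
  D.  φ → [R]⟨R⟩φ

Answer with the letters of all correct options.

R is reflexive: each world relates to itself.
R is not symmetric: a R d but not d R a.
R is transitive: R is closed under composition.
R is not euclidean: a R d and a R a but not d R a.
(A) [R]φ → φ is axiom T, which corresponds to reflexivity. R is reflexive — valid.
(B) ⟨R⟩[R]φ → [R]φ is the dual of axiom 5; it is valid on a frame exactly when R is euclidean. R is not euclidean, so not valid.
(C) [R]φ → [R][R]φ (axiom 4) characterises the transitive frames. R is transitive — valid.
(D) φ → [R]⟨R⟩φ is axiom B, which corresponds to symmetry. R is not symmetric — not valid.

A, C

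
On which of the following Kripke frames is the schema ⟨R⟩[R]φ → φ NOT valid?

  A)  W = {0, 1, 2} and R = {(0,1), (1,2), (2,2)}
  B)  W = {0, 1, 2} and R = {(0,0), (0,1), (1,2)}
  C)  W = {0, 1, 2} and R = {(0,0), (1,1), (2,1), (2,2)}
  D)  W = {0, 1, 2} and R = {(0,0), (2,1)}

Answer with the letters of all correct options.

A, B, C, D

The schema ⟨R⟩[R]φ → φ is the dual of axiom B; it is valid on a frame iff R is symmetric.
(A) R is not symmetric (0 R 1 but not 1 R 0), so the schema fails here.
(B) R is not symmetric (0 R 1 but not 1 R 0), so the schema fails here.
(C) R is not symmetric (2 R 1 but not 1 R 2), so the schema fails here.
(D) R is not symmetric (2 R 1 but not 1 R 2), so the schema fails here.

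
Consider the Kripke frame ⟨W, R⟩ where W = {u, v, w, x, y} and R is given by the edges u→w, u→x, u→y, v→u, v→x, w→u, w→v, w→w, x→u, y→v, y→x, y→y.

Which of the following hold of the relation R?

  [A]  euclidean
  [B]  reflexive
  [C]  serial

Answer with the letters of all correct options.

(A) not euclidean: u R w and u R x but not w R x.
(B) not reflexive: not u R u.
(C) serial: every world has an R-successor.

C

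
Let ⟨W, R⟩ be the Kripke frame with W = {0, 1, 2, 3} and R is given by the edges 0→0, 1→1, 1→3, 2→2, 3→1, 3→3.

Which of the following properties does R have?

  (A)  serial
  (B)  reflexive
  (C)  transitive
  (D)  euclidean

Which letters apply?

A, B, C, D

(A) serial: every world has an R-successor.
(B) reflexive: each world relates to itself.
(C) transitive: R is closed under composition.
(D) euclidean: any two R-successors of the same world are R-related.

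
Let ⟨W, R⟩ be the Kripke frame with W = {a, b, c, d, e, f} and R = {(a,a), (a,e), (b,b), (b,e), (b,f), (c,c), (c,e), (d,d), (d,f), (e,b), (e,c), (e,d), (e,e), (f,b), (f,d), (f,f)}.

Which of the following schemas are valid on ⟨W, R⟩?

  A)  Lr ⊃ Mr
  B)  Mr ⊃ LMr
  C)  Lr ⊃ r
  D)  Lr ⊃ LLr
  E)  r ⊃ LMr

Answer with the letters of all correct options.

A, C

R is reflexive: each world relates to itself.
R is not symmetric: a R e but not e R a.
R is not transitive: a R e and e R b but not a R b.
R is not euclidean: a R e and a R a but not e R a.
R is serial: every world has an R-successor.
(A) Lr ⊃ Mr (axiom D) characterises the serial frames. R is serial — valid.
(B) Mr ⊃ LMr is axiom 5, which corresponds to the euclidean property. R is not euclidean — not valid.
(C) Lr ⊃ r (axiom T) characterises the reflexive frames. R is reflexive — valid.
(D) Lr ⊃ LLr is axiom 4; it is valid on a frame exactly when R is transitive. R is not transitive, so not valid.
(E) r ⊃ LMr is axiom B, which corresponds to symmetry. R is not symmetric — not valid.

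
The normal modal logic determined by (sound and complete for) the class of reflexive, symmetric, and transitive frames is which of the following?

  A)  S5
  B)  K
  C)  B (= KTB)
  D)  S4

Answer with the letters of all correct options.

A

(A) S5 is determined by exactly this class.
(B) K is determined by the class of arbitrary frames.
(C) B (= KTB) is determined by the class of reflexive and symmetric frames.
(D) S4 is determined by the class of reflexive and transitive frames.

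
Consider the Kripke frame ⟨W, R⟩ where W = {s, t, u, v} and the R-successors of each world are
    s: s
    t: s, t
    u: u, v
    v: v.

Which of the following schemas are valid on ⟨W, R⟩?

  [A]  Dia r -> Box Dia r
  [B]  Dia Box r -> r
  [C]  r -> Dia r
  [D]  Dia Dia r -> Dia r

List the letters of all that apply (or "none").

C, D

R is reflexive: each world relates to itself.
R is not symmetric: t R s but not s R t.
R is transitive: R is closed under composition.
R is not euclidean: t R s and t R t but not s R t.
(A) Dia r -> Box Dia r is axiom 5; it is valid on a frame exactly when R is euclidean. R is not euclidean, so not valid.
(B) Dia Box r -> r (the dual of axiom B) characterises the symmetric frames. R is not symmetric — not valid.
(C) the dual of axiom T: valid iff R is reflexive. R is reflexive — valid.
(D) Dia Dia r -> Dia r is the dual of axiom 4, which corresponds to transitivity. R is transitive — valid.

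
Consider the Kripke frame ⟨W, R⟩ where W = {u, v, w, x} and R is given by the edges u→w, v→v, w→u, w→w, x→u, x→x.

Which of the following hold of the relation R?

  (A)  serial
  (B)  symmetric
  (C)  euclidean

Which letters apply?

A

(A) serial: every world has an R-successor.
(B) not symmetric: x R u but not u R x.
(C) not euclidean: x R u and x R x but not u R x.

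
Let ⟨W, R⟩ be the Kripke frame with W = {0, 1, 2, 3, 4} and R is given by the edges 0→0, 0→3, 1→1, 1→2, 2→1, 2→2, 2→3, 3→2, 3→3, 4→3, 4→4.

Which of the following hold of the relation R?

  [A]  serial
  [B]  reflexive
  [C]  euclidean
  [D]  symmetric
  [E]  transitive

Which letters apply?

A, B

(A) serial: every world has an R-successor.
(B) reflexive: each world relates to itself.
(C) not euclidean: 0 R 3 and 0 R 0 but not 3 R 0.
(D) not symmetric: 0 R 3 but not 3 R 0.
(E) not transitive: 0 R 3 and 3 R 2 but not 0 R 2.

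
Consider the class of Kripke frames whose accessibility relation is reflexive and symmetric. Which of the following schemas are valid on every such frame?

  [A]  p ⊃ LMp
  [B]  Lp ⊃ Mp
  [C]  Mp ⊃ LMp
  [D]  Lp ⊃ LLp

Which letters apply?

Reflexive relations are serial.
(A) p ⊃ LMp is axiom B; it is valid on a frame exactly when R is symmetric. Every such R is symmetric, so valid.
(B) axiom D: valid iff R is serial. Every such R is serial — valid.
(C) Mp ⊃ LMp is axiom 5, which corresponds to the euclidean property. Such an R need not be euclidean — not valid.
(D) axiom 4: valid iff R is transitive. Such an R need not be transitive — not valid.

A, B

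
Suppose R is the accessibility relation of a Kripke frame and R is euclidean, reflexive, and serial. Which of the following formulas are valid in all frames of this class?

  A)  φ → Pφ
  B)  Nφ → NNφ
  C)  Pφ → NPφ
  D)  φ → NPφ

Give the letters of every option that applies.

A, B, C, D

A relation that is euclidean, reflexive, and serial is also symmetric and transitive.
(A) the dual of axiom T: valid iff R is reflexive. Every such R is reflexive — valid.
(B) Nφ → NNφ (axiom 4) characterises the transitive frames. Every such R is transitive — valid.
(C) Pφ → NPφ is axiom 5, which corresponds to the euclidean property. Every such R is euclidean — valid.
(D) φ → NPφ (axiom B) characterises the symmetric frames. Every such R is symmetric — valid.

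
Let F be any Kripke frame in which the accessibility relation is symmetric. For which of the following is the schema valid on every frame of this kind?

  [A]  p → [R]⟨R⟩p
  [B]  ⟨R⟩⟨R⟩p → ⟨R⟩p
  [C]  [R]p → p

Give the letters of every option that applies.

(A) axiom B: valid iff R is symmetric. Every such R is symmetric — valid.
(B) the dual of axiom 4: valid iff R is transitive. Such an R need not be transitive — not valid.
(C) axiom T: valid iff R is reflexive. Such an R need not be reflexive — not valid.

A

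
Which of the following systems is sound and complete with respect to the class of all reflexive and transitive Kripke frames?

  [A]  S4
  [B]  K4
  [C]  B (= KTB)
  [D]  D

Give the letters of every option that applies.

(A) S4 is determined by exactly this class.
(B) K4 is determined by the class of transitive frames.
(C) B (= KTB) is determined by the class of reflexive and symmetric frames.
(D) D is determined by the class of serial frames.

A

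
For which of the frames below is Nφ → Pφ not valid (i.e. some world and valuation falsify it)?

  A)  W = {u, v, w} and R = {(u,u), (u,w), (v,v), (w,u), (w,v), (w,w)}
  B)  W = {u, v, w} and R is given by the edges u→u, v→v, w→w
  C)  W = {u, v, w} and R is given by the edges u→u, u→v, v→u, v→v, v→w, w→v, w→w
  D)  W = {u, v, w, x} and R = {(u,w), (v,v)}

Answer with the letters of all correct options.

The schema Nφ → Pφ is axiom D; it is valid on a frame iff R is serial.
(A) R is serial (every world has an R-successor), so the schema is valid here.
(B) R is serial (every world has an R-successor), so the schema is valid here.
(C) R is serial (every world has an R-successor), so the schema is valid here.
(D) R is not serial (w has no R-successor), so the schema fails here.

D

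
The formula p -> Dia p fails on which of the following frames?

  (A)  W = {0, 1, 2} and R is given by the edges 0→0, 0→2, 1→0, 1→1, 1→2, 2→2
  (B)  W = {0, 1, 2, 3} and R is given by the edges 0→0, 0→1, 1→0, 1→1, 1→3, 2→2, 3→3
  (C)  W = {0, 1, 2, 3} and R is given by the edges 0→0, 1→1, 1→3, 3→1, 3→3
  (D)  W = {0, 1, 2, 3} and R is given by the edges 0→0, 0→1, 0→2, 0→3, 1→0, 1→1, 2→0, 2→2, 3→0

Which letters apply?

C, D

The schema p -> Dia p is the dual of axiom T; it is valid on a frame iff R is reflexive.
(A) R is reflexive (each world relates to itself), so the schema is valid here.
(B) R is reflexive (each world relates to itself), so the schema is valid here.
(C) R is not reflexive (not 2 R 2), so the schema fails here.
(D) R is not reflexive (not 3 R 3), so the schema fails here.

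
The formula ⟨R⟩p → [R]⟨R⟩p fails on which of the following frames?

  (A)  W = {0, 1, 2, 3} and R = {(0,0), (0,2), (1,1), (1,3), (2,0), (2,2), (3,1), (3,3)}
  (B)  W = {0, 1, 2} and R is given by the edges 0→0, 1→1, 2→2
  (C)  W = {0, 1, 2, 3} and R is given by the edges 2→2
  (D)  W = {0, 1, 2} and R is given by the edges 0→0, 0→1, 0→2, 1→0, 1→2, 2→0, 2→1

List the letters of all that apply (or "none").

D

The schema ⟨R⟩p → [R]⟨R⟩p is axiom 5; it is valid on a frame iff R is euclidean.
(A) R is euclidean (any two R-successors of the same world are R-related), so the schema is valid here.
(B) R is euclidean (any two R-successors of the same world are R-related), so the schema is valid here.
(C) R is euclidean (any two R-successors of the same world are R-related), so the schema is valid here.
(D) R is not euclidean (0 R 1 and 0 R 1 but not 1 R 1), so the schema fails here.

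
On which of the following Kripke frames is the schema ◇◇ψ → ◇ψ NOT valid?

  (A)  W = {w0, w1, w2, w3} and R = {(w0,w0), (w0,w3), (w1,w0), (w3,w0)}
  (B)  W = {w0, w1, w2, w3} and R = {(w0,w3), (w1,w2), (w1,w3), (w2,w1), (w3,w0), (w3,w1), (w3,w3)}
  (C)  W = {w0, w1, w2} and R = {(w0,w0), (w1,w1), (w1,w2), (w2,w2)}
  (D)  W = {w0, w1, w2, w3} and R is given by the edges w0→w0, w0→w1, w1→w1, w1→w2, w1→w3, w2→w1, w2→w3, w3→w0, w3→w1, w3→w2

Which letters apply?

A, B, D

The schema ◇◇ψ → ◇ψ is the dual of axiom 4; it is valid on a frame iff R is transitive.
(A) R is not transitive (w1 R w0 and w0 R w3 but not w1 R w3), so the schema fails here.
(B) R is not transitive (w0 R w3 and w3 R w0 but not w0 R w0), so the schema fails here.
(C) R is transitive (R is closed under composition), so the schema is valid here.
(D) R is not transitive (w0 R w1 and w1 R w2 but not w0 R w2), so the schema fails here.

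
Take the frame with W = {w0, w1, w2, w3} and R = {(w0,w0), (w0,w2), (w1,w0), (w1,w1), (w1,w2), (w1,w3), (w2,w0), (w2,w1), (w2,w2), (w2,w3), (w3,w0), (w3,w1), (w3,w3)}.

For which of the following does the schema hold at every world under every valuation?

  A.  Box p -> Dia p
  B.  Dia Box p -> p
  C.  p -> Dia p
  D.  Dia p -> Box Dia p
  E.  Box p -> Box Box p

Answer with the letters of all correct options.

R is reflexive: each world relates to itself.
R is not symmetric: w1 R w0 but not w0 R w1.
R is not transitive: w0 R w2 and w2 R w1 but not w0 R w1.
R is not euclidean: w1 R w0 and w1 R w1 but not w0 R w1.
R is serial: every world has an R-successor.
(A) axiom D: valid iff R is serial. R is serial — valid.
(B) the dual of axiom B: valid iff R is symmetric. R is not symmetric — not valid.
(C) p -> Dia p is the dual of axiom T, which corresponds to reflexivity. R is reflexive — valid.
(D) Dia p -> Box Dia p (axiom 5) characterises the euclidean frames. R is not euclidean — not valid.
(E) axiom 4: valid iff R is transitive. R is not transitive — not valid.

A, C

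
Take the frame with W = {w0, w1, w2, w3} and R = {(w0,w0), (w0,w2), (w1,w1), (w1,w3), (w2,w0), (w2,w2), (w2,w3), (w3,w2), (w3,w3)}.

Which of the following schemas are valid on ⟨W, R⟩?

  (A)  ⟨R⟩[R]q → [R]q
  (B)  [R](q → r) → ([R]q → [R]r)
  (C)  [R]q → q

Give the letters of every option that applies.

R is reflexive: each world relates to itself.
R is not euclidean: w1 R w3 and w1 R w1 but not w3 R w1.
(A) ⟨R⟩[R]q → [R]q (the dual of axiom 5) characterises the euclidean frames. R is not euclidean — not valid.
(B) this is just K, valid on every normal frame.
(C) [R]q → q is axiom T; it is valid on a frame exactly when R is reflexive. R is reflexive, so valid.

B, C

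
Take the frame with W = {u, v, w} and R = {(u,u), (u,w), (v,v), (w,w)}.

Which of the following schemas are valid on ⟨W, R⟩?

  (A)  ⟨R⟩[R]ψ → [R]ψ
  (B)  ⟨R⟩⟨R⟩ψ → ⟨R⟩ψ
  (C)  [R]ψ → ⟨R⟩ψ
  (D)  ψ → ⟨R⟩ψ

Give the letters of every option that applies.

B, C, D

R is reflexive: each world relates to itself.
R is transitive: R is closed under composition.
R is not euclidean: u R w and u R u but not w R u.
R is serial: every world has an R-successor.
(A) ⟨R⟩[R]ψ → [R]ψ (the dual of axiom 5) characterises the euclidean frames. R is not euclidean — not valid.
(B) ⟨R⟩⟨R⟩ψ → ⟨R⟩ψ is the dual of axiom 4; it is valid on a frame exactly when R is transitive. R is transitive, so valid.
(C) [R]ψ → ⟨R⟩ψ is axiom D, which corresponds to seriality. R is serial — valid.
(D) the dual of axiom T: valid iff R is reflexive. R is reflexive — valid.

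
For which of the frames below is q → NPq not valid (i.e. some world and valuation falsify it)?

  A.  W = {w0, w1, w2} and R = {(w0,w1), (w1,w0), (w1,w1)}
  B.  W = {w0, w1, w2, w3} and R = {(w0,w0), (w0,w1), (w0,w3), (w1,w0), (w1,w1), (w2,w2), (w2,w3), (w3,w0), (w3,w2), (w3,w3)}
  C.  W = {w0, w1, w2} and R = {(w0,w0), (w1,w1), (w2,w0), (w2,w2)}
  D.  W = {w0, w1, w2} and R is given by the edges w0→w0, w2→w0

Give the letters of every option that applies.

C, D

The schema q → NPq is axiom B; it is valid on a frame iff R is symmetric.
(A) R is symmetric (every R-edge is matched by its reverse), so the schema is valid here.
(B) R is symmetric (every R-edge is matched by its reverse), so the schema is valid here.
(C) R is not symmetric (w2 R w0 but not w0 R w2), so the schema fails here.
(D) R is not symmetric (w2 R w0 but not w0 R w2), so the schema fails here.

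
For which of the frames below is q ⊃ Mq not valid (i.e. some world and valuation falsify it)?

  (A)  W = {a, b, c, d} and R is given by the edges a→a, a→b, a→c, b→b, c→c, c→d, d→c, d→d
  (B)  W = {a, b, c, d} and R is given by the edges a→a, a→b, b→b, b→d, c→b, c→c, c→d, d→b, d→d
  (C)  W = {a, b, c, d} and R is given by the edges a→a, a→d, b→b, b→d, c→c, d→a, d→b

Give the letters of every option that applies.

C

The schema q ⊃ Mq is the dual of axiom T; it is valid on a frame iff R is reflexive.
(A) R is reflexive (each world relates to itself), so the schema is valid here.
(B) R is reflexive (each world relates to itself), so the schema is valid here.
(C) R is not reflexive (not d R d), so the schema fails here.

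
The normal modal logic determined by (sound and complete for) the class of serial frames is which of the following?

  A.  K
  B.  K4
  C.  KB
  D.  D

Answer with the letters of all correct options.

(A) K is determined by the class of arbitrary frames.
(B) K4 is determined by the class of transitive frames.
(C) KB is determined by the class of symmetric frames.
(D) D is determined by exactly this class.

D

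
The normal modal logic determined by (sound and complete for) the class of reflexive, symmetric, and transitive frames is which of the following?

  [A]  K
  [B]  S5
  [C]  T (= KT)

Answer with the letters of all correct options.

(A) K is determined by the class of arbitrary frames.
(B) S5 is determined by exactly this class.
(C) T (= KT) is determined by the class of reflexive frames.

B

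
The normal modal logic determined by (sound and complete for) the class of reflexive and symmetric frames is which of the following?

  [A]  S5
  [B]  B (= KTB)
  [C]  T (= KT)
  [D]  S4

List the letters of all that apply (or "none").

(A) S5 is determined by the class of reflexive, symmetric, and transitive frames.
(B) B (= KTB) is determined by exactly this class.
(C) T (= KT) is determined by the class of reflexive frames.
(D) S4 is determined by the class of reflexive and transitive frames.

B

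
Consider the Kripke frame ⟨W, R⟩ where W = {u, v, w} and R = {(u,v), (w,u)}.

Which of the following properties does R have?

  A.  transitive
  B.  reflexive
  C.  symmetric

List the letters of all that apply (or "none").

(A) not transitive: w R u and u R v but not w R v.
(B) not reflexive: not u R u.
(C) not symmetric: u R v but not v R u.

none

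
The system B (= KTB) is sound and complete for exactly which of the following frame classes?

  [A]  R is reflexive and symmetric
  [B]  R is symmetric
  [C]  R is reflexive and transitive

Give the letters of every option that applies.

(A) B (= KTB) is sound and complete for exactly this class.
(B) this class determines KB, not B (= KTB).
(C) this class determines S4, not B (= KTB).

A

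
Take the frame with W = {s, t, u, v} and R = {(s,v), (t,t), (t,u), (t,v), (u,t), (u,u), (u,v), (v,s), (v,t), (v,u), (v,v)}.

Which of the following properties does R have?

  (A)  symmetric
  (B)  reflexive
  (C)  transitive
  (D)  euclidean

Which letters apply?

A

(A) symmetric: every R-edge is matched by its reverse.
(B) not reflexive: not s R s.
(C) not transitive: s R v and v R s but not s R s.
(D) not euclidean: v R s and v R t but not s R t.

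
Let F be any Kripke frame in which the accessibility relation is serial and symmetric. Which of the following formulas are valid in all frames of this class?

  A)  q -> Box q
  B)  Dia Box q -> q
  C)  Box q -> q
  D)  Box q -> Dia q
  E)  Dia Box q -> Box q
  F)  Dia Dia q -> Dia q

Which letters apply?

B, D

(A) q -> Box q is equivalent to ◇p→p; it holds exactly when R ⊆ identity. Such an R need not be a subset of the identity — not valid.
(B) Dia Box q -> q (the dual of axiom B) characterises the symmetric frames. Every such R is symmetric — valid.
(C) Box q -> q is axiom T; it is valid on a frame exactly when R is reflexive. Such an R need not be reflexive, so not valid.
(D) axiom D: valid iff R is serial. Every such R is serial — valid.
(E) the dual of axiom 5: valid iff R is euclidean. Such an R need not be euclidean — not valid.
(F) Dia Dia q -> Dia q is the dual of axiom 4; it is valid on a frame exactly when R is transitive. Such an R need not be transitive, so not valid.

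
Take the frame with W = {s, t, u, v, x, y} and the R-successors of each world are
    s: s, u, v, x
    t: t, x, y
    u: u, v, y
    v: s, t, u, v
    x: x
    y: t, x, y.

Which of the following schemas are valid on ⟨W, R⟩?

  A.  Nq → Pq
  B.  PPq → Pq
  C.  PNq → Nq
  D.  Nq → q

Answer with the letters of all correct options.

A, D

R is reflexive: each world relates to itself.
R is not transitive: s R u and u R y but not s R y.
R is not euclidean: s R u and s R s but not u R s.
R is serial: every world has an R-successor.
(A) Nq → Pq (axiom D) characterises the serial frames. R is serial — valid.
(B) PPq → Pq is the dual of axiom 4, which corresponds to transitivity. R is not transitive — not valid.
(C) PNq → Nq is the dual of axiom 5; it is valid on a frame exactly when R is euclidean. R is not euclidean, so not valid.
(D) Nq → q is axiom T; it is valid on a frame exactly when R is reflexive. R is reflexive, so valid.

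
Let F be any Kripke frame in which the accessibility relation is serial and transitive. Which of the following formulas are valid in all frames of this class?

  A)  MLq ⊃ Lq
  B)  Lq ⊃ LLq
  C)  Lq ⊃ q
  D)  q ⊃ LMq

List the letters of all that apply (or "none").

(A) MLq ⊃ Lq (the dual of axiom 5) characterises the euclidean frames. Such an R need not be euclidean — not valid.
(B) axiom 4: valid iff R is transitive. Every such R is transitive — valid.
(C) Lq ⊃ q is axiom T; it is valid on a frame exactly when R is reflexive. Such an R need not be reflexive, so not valid.
(D) axiom B: valid iff R is symmetric. Such an R need not be symmetric — not valid.

B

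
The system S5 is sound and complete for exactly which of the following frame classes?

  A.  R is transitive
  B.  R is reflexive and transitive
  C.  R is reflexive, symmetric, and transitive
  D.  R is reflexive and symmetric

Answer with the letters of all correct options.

(A) this class determines K4, not S5.
(B) this class determines S4, not S5.
(C) S5 is sound and complete for exactly this class.
(D) this class determines B (= KTB), not S5.

C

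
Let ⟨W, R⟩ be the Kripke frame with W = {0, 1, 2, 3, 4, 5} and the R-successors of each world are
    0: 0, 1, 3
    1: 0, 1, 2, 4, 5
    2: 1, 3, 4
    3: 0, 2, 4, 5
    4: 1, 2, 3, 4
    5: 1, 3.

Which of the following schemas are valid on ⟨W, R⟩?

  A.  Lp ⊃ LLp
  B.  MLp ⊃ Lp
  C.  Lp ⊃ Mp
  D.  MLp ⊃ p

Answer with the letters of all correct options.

R is symmetric: every R-edge is matched by its reverse.
R is not transitive: 0 R 1 and 1 R 2 but not 0 R 2.
R is not euclidean: 0 R 1 and 0 R 3 but not 1 R 3.
R is serial: every world has an R-successor.
(A) axiom 4: valid iff R is transitive. R is not transitive — not valid.
(B) MLp ⊃ Lp is the dual of axiom 5; it is valid on a frame exactly when R is euclidean. R is not euclidean, so not valid.
(C) Lp ⊃ Mp is axiom D, which corresponds to seriality. R is serial — valid.
(D) MLp ⊃ p is the dual of axiom B, which corresponds to symmetry. R is symmetric — valid.

C, D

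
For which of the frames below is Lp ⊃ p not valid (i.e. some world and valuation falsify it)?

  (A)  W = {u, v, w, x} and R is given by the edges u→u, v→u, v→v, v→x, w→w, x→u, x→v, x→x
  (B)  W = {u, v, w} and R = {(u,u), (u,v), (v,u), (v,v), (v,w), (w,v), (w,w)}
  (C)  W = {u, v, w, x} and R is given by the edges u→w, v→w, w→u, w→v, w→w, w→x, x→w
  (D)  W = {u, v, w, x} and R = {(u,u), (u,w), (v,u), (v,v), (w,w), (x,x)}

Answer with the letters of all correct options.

The schema Lp ⊃ p is axiom T; it is valid on a frame iff R is reflexive.
(A) R is reflexive (each world relates to itself), so the schema is valid here.
(B) R is reflexive (each world relates to itself), so the schema is valid here.
(C) R is not reflexive (not u R u), so the schema fails here.
(D) R is reflexive (each world relates to itself), so the schema is valid here.

C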